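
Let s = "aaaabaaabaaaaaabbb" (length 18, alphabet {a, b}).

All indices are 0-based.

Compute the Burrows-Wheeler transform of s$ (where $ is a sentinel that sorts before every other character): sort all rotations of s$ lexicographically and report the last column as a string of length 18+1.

bba$abaaaaaaaabaaba

rank  rotation             last
    0  $aaaabaaabaaaaaabbb  b
    1  aaaaaabbb$aaaabaaab  b
    2  aaaaabbb$aaaabaaaba  a
    3  aaaabaaabaaaaaabbb$  $
    4  aaaabbb$aaaabaaabaa  a
    5  aaabaaaaaabbb$aaaab  b
    6  aaabaaabaaaaaabbb$a  a
    7  aaabbb$aaaabaaabaaa  a
    8  aabaaaaaabbb$aaaaba  a
    9  aabaaabaaaaaabbb$aa  a
   10  aabbb$aaaabaaabaaaa  a
   11  abaaaaaabbb$aaaabaa  a
   12  abaaabaaaaaabbb$aaa  a
   13  abbb$aaaabaaabaaaaa  a
   14  b$aaaabaaabaaaaaabb  b
   15  baaaaaabbb$aaaabaaa  a
   16  baaabaaaaaabbb$aaaa  a
   17  bb$aaaabaaabaaaaaab  b
   18  bbb$aaaabaaabaaaaaa  a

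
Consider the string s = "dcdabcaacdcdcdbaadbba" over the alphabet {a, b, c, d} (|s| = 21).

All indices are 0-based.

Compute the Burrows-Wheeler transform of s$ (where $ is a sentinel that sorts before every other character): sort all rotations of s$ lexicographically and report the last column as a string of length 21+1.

rank  rotation                last
    0  $dcdabcaacdcdcdbaadbba  a
    1  a$dcdabcaacdcdcdbaadbb  b
    2  aacdcdcdbaadbba$dcdabc  c
    3  aadbba$dcdabcaacdcdcdb  b
    4  abcaacdcdcdbaadbba$dcd  d
    5  acdcdcdbaadbba$dcdabca  a
    6  adbba$dcdabcaacdcdcdba  a
    7  ba$dcdabcaacdcdcdbaadb  b
    8  baadbba$dcdabcaacdcdcd  d
    9  bba$dcdabcaacdcdcdbaad  d
   10  bcaacdcdcdbaadbba$dcda  a
   11  caacdcdcdbaadbba$dcdab  b
   12  cdabcaacdcdcdbaadbba$d  d
   13  cdbaadbba$dcdabcaacdcd  d
   14  cdcdbaadbba$dcdabcaacd  d
   15  cdcdcdbaadbba$dcdabcaa  a
   16  dabcaacdcdcdbaadbba$dc  c
   17  dbaadbba$dcdabcaacdcdc  c
   18  dbba$dcdabcaacdcdcdbaa  a
   19  dcdabcaacdcdcdbaadbba$  $
   20  dcdbaadbba$dcdabcaacdc  c
   21  dcdcdbaadbba$dcdabcaac  c

abcbdaabddabdddacca$cc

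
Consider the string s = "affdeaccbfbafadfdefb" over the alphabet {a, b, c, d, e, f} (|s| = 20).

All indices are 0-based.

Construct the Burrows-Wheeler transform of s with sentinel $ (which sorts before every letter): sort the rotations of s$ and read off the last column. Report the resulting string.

rank  rotation               last
    0  $affdeaccbfbafadfdefb  b
    1  accbfbafadfdefb$affde  e
    2  adfdefb$affdeaccbfbaf  f
    3  afadfdefb$affdeaccbfb  b
    4  affdeaccbfbafadfdefb$  $
    5  b$affdeaccbfbafadfdef  f
    6  bafadfdefb$affdeaccbf  f
    7  bfbafadfdefb$affdeacc  c
    8  cbfbafadfdefb$affdeac  c
    9  ccbfbafadfdefb$affdea  a
   10  deaccbfbafadfdefb$aff  f
   11  defb$affdeaccbfbafadf  f
   12  dfdefb$affdeaccbfbafa  a
   13  eaccbfbafadfdefb$affd  d
   14  efb$affdeaccbfbafadfd  d
   15  fadfdefb$affdeaccbfba  a
   16  fb$affdeaccbfbafadfde  e
   17  fbafadfdefb$affdeaccb  b
   18  fdeaccbfbafadfdefb$af  f
   19  fdefb$affdeaccbfbafad  d
   20  ffdeaccbfbafadfdefb$a  a

befb$ffccaffaddaebfda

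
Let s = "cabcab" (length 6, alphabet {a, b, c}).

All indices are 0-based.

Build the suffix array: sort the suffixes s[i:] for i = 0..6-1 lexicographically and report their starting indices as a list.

rank→(start, suffix):
  0 → (4, 'ab')
  1 → (1, 'abcab')
  2 → (5, 'b')
  3 → (2, 'bcab')
  4 → (3, 'cab')
  5 → (0, 'cabcab')

[4, 1, 5, 2, 3, 0]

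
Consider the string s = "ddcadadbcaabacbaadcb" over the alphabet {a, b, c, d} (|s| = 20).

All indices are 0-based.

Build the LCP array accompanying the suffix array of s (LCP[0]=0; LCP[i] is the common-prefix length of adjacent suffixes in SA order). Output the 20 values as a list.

[0, 2, 1, 1, 1, 2, 2, 0, 1, 2, 1, 0, 2, 1, 2, 0, 1, 1, 2, 1]

rank | idx | suffix
   0 |   9 | aabacbaadcb
   1 |  15 | aadcb
   2 |  10 | abacbaadcb
   3 |  12 | acbaadcb
   4 |   3 | adadbcaabacbaadcb
   5 |   5 | adbcaabacbaadcb
   6 |  16 | adcb
   7 |  19 | b
   8 |  14 | baadcb
   9 |  11 | bacbaadcb
  10 |   7 | bcaabacbaadcb
  11 |   8 | caabacbaadcb
  12 |   2 | cadadbcaabacbaadcb
  13 |  18 | cb
  14 |  13 | cbaadcb
  15 |   4 | dadbcaabacbaadcb
  16 |   6 | dbcaabacbaadcb
  17 |   1 | dcadadbcaabacbaadcb
  18 |  17 | dcb
  19 |   0 | ddcadadbcaabacbaadcb

SA = [9, 15, 10, 12, 3, 5, 16, 19, 14, 11, 7, 8, 2, 18, 13, 4, 6, 1, 17, 0]
rank  pair      lcp
   1  s[9:],s[15:]  2  'aa'
   2  s[15:],s[10:]  1  'a'
   3  s[10:],s[12:]  1  'a'
   4  s[12:],s[3:]  1  'a'
   5  s[3:],s[5:]  2  'ad'
   6  s[5:],s[16:]  2  'ad'
   7  s[16:],s[19:]  0  ''
   8  s[19:],s[14:]  1  'b'
   9  s[14:],s[11:]  2  'ba'
  10  s[11:],s[7:]  1  'b'
  11  s[7:],s[8:]  0  ''
  12  s[8:],s[2:]  2  'ca'
  13  s[2:],s[18:]  1  'c'
  14  s[18:],s[13:]  2  'cb'
  15  s[13:],s[4:]  0  ''
  16  s[4:],s[6:]  1  'd'
  17  s[6:],s[1:]  1  'd'
  18  s[1:],s[17:]  2  'dc'
  19  s[17:],s[0:]  1  'd'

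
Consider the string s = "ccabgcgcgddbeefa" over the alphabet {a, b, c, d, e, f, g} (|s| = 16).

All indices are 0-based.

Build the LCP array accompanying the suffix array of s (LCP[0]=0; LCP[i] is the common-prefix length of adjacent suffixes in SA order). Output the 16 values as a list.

rank→(start, suffix):
  0 → (15, 'a')
  1 → (2, 'abgcgcgddbeefa')
  2 → (11, 'beefa')
  3 → (3, 'bgcgcgddbeefa')
  4 → (1, 'cabgcgcgddbeefa')
  5 → (0, 'ccabgcgcgddbeefa')
  6 → (5, 'cgcgddbeefa')
  7 → (7, 'cgddbeefa')
  8 → (10, 'dbeefa')
  9 → (9, 'ddbeefa')
  10 → (12, 'eefa')
  11 → (13, 'efa')
  12 → (14, 'fa')
  13 → (4, 'gcgcgddbeefa')
  14 → (6, 'gcgddbeefa')
  15 → (8, 'gddbeefa')

SA = [15, 2, 11, 3, 1, 0, 5, 7, 10, 9, 12, 13, 14, 4, 6, 8]
i: (SA[i-1],SA[i]) lcp shared
  1: (15,2) 1 'a'
  2: (2,11) 0 ''
  3: (11,3) 1 'b'
  4: (3,1) 0 ''
  5: (1,0) 1 'c'
  6: (0,5) 1 'c'
  7: (5,7) 2 'cg'
  8: (7,10) 0 ''
  9: (10,9) 1 'd'
  10: (9,12) 0 ''
  11: (12,13) 1 'e'
  12: (13,14) 0 ''
  13: (14,4) 0 ''
  14: (4,6) 3 'gcg'
  15: (6,8) 1 'g'

[0, 1, 0, 1, 0, 1, 1, 2, 0, 1, 0, 1, 0, 0, 3, 1]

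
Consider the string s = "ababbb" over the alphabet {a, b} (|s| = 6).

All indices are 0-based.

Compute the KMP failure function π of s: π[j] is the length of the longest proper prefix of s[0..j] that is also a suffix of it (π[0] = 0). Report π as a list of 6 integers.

π[0] = 0
j=1 s[j]='b': π[1]=0 (border '')
j=2 s[j]='a': π[2]=1 (border 'a')
j=3 s[j]='b': π[3]=2 (border 'ab')
j=4 s[j]='b': k: 2→0; π[4]=0 (border '')
j=5 s[j]='b': π[5]=0 (border '')

[0, 0, 1, 2, 0, 0]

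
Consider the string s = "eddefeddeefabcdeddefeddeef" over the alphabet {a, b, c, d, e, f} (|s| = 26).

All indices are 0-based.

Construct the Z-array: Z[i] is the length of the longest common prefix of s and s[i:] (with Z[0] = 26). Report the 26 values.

Z[0]=26
i=1: i≥r, start 0; Z[1]=0
i=2: i≥r, start 0; Z[2]=0
i=3: i≥r, start 0; Z[3]=1 scan→box=[3,4)
i=4: i≥r, start 0; Z[4]=0
i=5: i≥r, start 0; Z[5]=4 scan→box=[5,9)
i=6: min(r-i=3, Z[1]=0)=0; Z[6]=0
i=7: min(r-i=2, Z[2]=0)=0; Z[7]=0
i=8: min(r-i=1, Z[3]=1)=1; Z[8]=1
i=9: i≥r, start 0; Z[9]=1 scan→box=[9,10)
i=10: i≥r, start 0; Z[10]=0
i=11: i≥r, start 0; Z[11]=0
i=12: i≥r, start 0; Z[12]=0
i=13: i≥r, start 0; Z[13]=0
i=14: i≥r, start 0; Z[14]=0
i=15: i≥r, start 0; Z[15]=11 scan→box=[15,26)
i=16: min(r-i=10, Z[1]=0)=0; Z[16]=0
i=17: min(r-i=9, Z[2]=0)=0; Z[17]=0
i=18: min(r-i=8, Z[3]=1)=1; Z[18]=1
i=19: min(r-i=7, Z[4]=0)=0; Z[19]=0
i=20: min(r-i=6, Z[5]=4)=4; Z[20]=4
i=21: min(r-i=5, Z[6]=0)=0; Z[21]=0
i=22: min(r-i=4, Z[7]=0)=0; Z[22]=0
i=23: min(r-i=3, Z[8]=1)=1; Z[23]=1
i=24: min(r-i=2, Z[9]=1)=1; Z[24]=1
i=25: min(r-i=1, Z[10]=0)=0; Z[25]=0

[26, 0, 0, 1, 0, 4, 0, 0, 1, 1, 0, 0, 0, 0, 0, 11, 0, 0, 1, 0, 4, 0, 0, 1, 1, 0]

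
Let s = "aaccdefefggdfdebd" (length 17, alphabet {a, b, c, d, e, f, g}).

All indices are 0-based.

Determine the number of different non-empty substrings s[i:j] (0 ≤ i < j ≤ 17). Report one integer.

rank | idx | suffix
   0 |   0 | aaccdefefggdfdebd
   1 |   1 | accdefefggdfdebd
   2 |  15 | bd
   3 |   2 | ccdefefggdfdebd
   4 |   3 | cdefefggdfdebd
   5 |  16 | d
   6 |  13 | debd
   7 |   4 | defefggdfdebd
   8 |  11 | dfdebd
   9 |  14 | ebd
  10 |   5 | efefggdfdebd
  11 |   7 | efggdfdebd
  12 |  12 | fdebd
  13 |   6 | fefggdfdebd
  14 |   8 | fggdfdebd
  15 |  10 | gdfdebd
  16 |   9 | ggdfdebd

SA = [0, 1, 15, 2, 3, 16, 13, 4, 11, 14, 5, 7, 12, 6, 8, 10, 9]
i: (SA[i-1],SA[i]) lcp shared
  1: (0,1) 1 'a'
  2: (1,15) 0 ''
  3: (15,2) 0 ''
  4: (2,3) 1 'c'
  5: (3,16) 0 ''
  6: (16,13) 1 'd'
  7: (13,4) 2 'de'
  8: (4,11) 1 'd'
  9: (11,14) 0 ''
  10: (14,5) 1 'e'
  11: (5,7) 2 'ef'
  12: (7,12) 0 ''
  13: (12,6) 1 'f'
  14: (6,8) 1 'f'
  15: (8,10) 0 ''
  16: (10,9) 1 'g'

n(n+1)/2 = 17·18/2 = 153
Σ LCP = 0 + 1 + 0 + 0 + 1 + 0 + 1 + 2 + 1 + 0 + 1 + 2 + 0 + 1 + 1 + 0 + 1 = 12
distinct = 153 − 12 = 141

141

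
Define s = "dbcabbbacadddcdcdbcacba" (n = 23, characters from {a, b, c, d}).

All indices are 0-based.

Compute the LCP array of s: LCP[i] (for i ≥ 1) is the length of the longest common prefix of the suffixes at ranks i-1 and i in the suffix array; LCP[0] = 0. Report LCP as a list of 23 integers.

[0, 1, 1, 2, 1, 0, 2, 1, 2, 1, 3, 0, 2, 2, 1, 1, 2, 0, 4, 1, 3, 1, 2]

rank→(start, suffix):
  0 → (22, 'a')
  1 → (3, 'abbbacadddcdcdbcacba')
  2 → (7, 'acadddcdcdbcacba')
  3 → (19, 'acba')
  4 → (9, 'adddcdcdbcacba')
  5 → (21, 'ba')
  6 → (6, 'bacadddcdcdbcacba')
  7 → (5, 'bbacadddcdcdbcacba')
  8 → (4, 'bbbacadddcdcdbcacba')
  9 → (1, 'bcabbbacadddcdcdbcacba')
  10 → (17, 'bcacba')
  11 → (2, 'cabbbacadddcdcdbcacba')
  12 → (18, 'cacba')
  13 → (8, 'cadddcdcdbcacba')
  14 → (20, 'cba')
  15 → (15, 'cdbcacba')
  16 → (13, 'cdcdbcacba')
  17 → (0, 'dbcabbbacadddcdcdbcacba')
  18 → (16, 'dbcacba')
  19 → (14, 'dcdbcacba')
  20 → (12, 'dcdcdbcacba')
  21 → (11, 'ddcdcdbcacba')
  22 → (10, 'dddcdcdbcacba')

SA = [22, 3, 7, 19, 9, 21, 6, 5, 4, 1, 17, 2, 18, 8, 20, 15, 13, 0, 16, 14, 12, 11, 10]
rank  pair      lcp
   1  s[22:],s[3:]  1  'a'
   2  s[3:],s[7:]  1  'a'
   3  s[7:],s[19:]  2  'ac'
   4  s[19:],s[9:]  1  'a'
   5  s[9:],s[21:]  0  ''
   6  s[21:],s[6:]  2  'ba'
   7  s[6:],s[5:]  1  'b'
   8  s[5:],s[4:]  2  'bb'
   9  s[4:],s[1:]  1  'b'
  10  s[1:],s[17:]  3  'bca'
  11  s[17:],s[2:]  0  ''
  12  s[2:],s[18:]  2  'ca'
  13  s[18:],s[8:]  2  'ca'
  14  s[8:],s[20:]  1  'c'
  15  s[20:],s[15:]  1  'c'
  16  s[15:],s[13:]  2  'cd'
  17  s[13:],s[0:]  0  ''
  18  s[0:],s[16:]  4  'dbca'
  19  s[16:],s[14:]  1  'd'
  20  s[14:],s[12:]  3  'dcd'
  21  s[12:],s[11:]  1  'd'
  22  s[11:],s[10:]  2  'dd'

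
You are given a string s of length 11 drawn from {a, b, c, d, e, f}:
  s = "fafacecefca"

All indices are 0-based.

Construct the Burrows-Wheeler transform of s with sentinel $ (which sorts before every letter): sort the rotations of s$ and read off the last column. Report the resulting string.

rank  rotation      last
    0  $fafacecefca  a
    1  a$fafacecefc  c
    2  acecefca$faf  f
    3  afacecefca$f  f
    4  ca$fafacecef  f
    5  cecefca$fafa  a
    6  cefca$faface  e
    7  ecefca$fafac  c
    8  efca$fafacec  c
    9  facecefca$fa  a
   10  fafacecefca$  $
   11  fca$fafacece  e

acfffaecca$e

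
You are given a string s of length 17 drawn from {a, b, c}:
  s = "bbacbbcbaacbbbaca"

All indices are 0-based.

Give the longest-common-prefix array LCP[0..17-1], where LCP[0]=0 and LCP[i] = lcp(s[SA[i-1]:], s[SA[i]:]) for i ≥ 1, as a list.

[0, 1, 1, 2, 4, 0, 2, 3, 1, 4, 2, 2, 1, 0, 1, 2, 3]

sorted suffixes:
  #0 SA[0]=16  'a'
  #1 SA[1]=8  'aacbbbaca'
  #2 SA[2]=14  'aca'
  #3 SA[3]=9  'acbbbaca'
  #4 SA[4]=2  'acbbcbaacbbbaca'
  #5 SA[5]=7  'baacbbbaca'
  #6 SA[6]=13  'baca'
  #7 SA[7]=1  'bacbbcbaacbbbaca'
  #8 SA[8]=12  'bbaca'
  #9 SA[9]=0  'bbacbbcbaacbbbaca'
  #10 SA[10]=11  'bbbaca'
  #11 SA[11]=4  'bbcbaacbbbaca'
  #12 SA[12]=5  'bcbaacbbbaca'
  #13 SA[13]=15  'ca'
  #14 SA[14]=6  'cbaacbbbaca'
  #15 SA[15]=10  'cbbbaca'
  #16 SA[16]=3  'cbbcbaacbbbaca'

SA = [16, 8, 14, 9, 2, 7, 13, 1, 12, 0, 11, 4, 5, 15, 6, 10, 3]
rank  pair      lcp
   1  s[16:],s[8:]  1  'a'
   2  s[8:],s[14:]  1  'a'
   3  s[14:],s[9:]  2  'ac'
   4  s[9:],s[2:]  4  'acbb'
   5  s[2:],s[7:]  0  ''
   6  s[7:],s[13:]  2  'ba'
   7  s[13:],s[1:]  3  'bac'
   8  s[1:],s[12:]  1  'b'
   9  s[12:],s[0:]  4  'bbac'
  10  s[0:],s[11:]  2  'bb'
  11  s[11:],s[4:]  2  'bb'
  12  s[4:],s[5:]  1  'b'
  13  s[5:],s[15:]  0  ''
  14  s[15:],s[6:]  1  'c'
  15  s[6:],s[10:]  2  'cb'
  16  s[10:],s[3:]  3  'cbb'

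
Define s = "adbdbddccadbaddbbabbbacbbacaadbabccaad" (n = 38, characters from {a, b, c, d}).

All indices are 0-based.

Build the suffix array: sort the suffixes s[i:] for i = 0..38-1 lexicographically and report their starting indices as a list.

[35, 27, 17, 31, 25, 21, 36, 28, 9, 0, 12, 16, 30, 24, 20, 11, 15, 23, 19, 18, 32, 2, 4, 34, 26, 8, 22, 33, 7, 37, 29, 10, 14, 1, 3, 6, 13, 5]

rank→(start, suffix):
  0 → (35, 'aad')
  1 → (27, 'aadbabccaad')
  2 → (17, 'abbbacbbacaadbabccaad')
  3 → (31, 'abccaad')
  4 → (25, 'acaadbabccaad')
  5 → (21, 'acbbacaadbabccaad')
  6 → (36, 'ad')
  7 → (28, 'adbabccaad')
  8 → (9, 'adbaddbbabbbacbbacaadbabccaad')
  9 → (0, 'adbdbddccadbaddbbabbbacbbacaadbabccaad')
  10 → (12, 'addbbabbbacbbacaadbabccaad')
  11 → (16, 'babbbacbbacaadbabccaad')
  12 → (30, 'babccaad')
  13 → (24, 'bacaadbabccaad')
  14 → (20, 'bacbbacaadbabccaad')
  15 → (11, 'baddbbabbbacbbacaadbabccaad')
  16 → (15, 'bbabbbacbbacaadbabccaad')
  17 → (23, 'bbacaadbabccaad')
  18 → (19, 'bbacbbacaadbabccaad')
  19 → (18, 'bbbacbbacaadbabccaad')
  20 → (32, 'bccaad')
  21 → (2, 'bdbddccadbaddbbabbbacbbacaadbabccaad')
  22 → (4, 'bddccadbaddbbabbbacbbacaadbabccaad')
  23 → (34, 'caad')
  24 → (26, 'caadbabccaad')
  25 → (8, 'cadbaddbbabbbacbbacaadbabccaad')
  26 → (22, 'cbbacaadbabccaad')
  27 → (33, 'ccaad')
  28 → (7, 'ccadbaddbbabbbacbbacaadbabccaad')
  29 → (37, 'd')
  30 → (29, 'dbabccaad')
  31 → (10, 'dbaddbbabbbacbbacaadbabccaad')
  32 → (14, 'dbbabbbacbbacaadbabccaad')
  33 → (1, 'dbdbddccadbaddbbabbbacbbacaadbabccaad')
  34 → (3, 'dbddccadbaddbbabbbacbbacaadbabccaad')
  35 → (6, 'dccadbaddbbabbbacbbacaadbabccaad')
  36 → (13, 'ddbbabbbacbbacaadbabccaad')
  37 → (5, 'ddccadbaddbbabbbacbbacaadbabccaad')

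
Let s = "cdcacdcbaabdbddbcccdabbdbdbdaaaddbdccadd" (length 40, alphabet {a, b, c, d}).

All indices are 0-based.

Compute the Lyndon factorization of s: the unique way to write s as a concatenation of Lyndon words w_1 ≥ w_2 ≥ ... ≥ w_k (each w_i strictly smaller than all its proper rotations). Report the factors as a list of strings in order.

emit factor 1: 'cd' (i=0, period=2)
emit factor 2: 'c' (i=2, period=1)
emit factor 3: 'acdcb' (i=3, period=5)
emit factor 4: 'aabdbddbcccdabbdbdbd' (i=8, period=20)
emit factor 5: 'aaaddbdccadd' (i=28, period=12)

["cd", "c", "acdcb", "aabdbddbcccdabbdbdbd", "aaaddbdccadd"]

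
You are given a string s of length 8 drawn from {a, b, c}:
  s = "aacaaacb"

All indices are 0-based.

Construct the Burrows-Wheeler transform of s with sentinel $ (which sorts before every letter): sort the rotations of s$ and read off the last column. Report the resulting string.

rank  rotation   last
    0  $aacaaacb  b
    1  aaacb$aac  c
    2  aacaaacb$  $
    3  aacb$aaca  a
    4  acaaacb$a  a
    5  acb$aacaa  a
    6  b$aacaaac  c
    7  caaacb$aa  a
    8  cb$aacaaa  a

bc$aaacaa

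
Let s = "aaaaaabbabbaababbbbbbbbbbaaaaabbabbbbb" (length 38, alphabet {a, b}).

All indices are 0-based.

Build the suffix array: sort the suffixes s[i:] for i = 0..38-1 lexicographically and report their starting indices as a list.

sorted suffixes:
  #0 SA[0]=0  'aaaaaabbabbaababbbbbbbbbbaaaaabbabbbbb'
  #1 SA[1]=1  'aaaaabbabbaababbbbbbbbbbaaaaabbabbbbb'
  #2 SA[2]=25  'aaaaabbabbbbb'
  #3 SA[3]=2  'aaaabbabbaababbbbbbbbbbaaaaabbabbbbb'
  #4 SA[4]=26  'aaaabbabbbbb'
  #5 SA[5]=3  'aaabbabbaababbbbbbbbbbaaaaabbabbbbb'
  #6 SA[6]=27  'aaabbabbbbb'
  #7 SA[7]=11  'aababbbbbbbbbbaaaaabbabbbbb'
  #8 SA[8]=4  'aabbabbaababbbbbbbbbbaaaaabbabbbbb'
  #9 SA[9]=28  'aabbabbbbb'
  #10 SA[10]=12  'ababbbbbbbbbbaaaaabbabbbbb'
  #11 SA[11]=8  'abbaababbbbbbbbbbaaaaabbabbbbb'
  #12 SA[12]=5  'abbabbaababbbbbbbbbbaaaaabbabbbbb'
  #13 SA[13]=29  'abbabbbbb'
  #14 SA[14]=32  'abbbbb'
  #15 SA[15]=14  'abbbbbbbbbbaaaaabbabbbbb'
  #16 SA[16]=37  'b'
  #17 SA[17]=24  'baaaaabbabbbbb'
  #18 SA[18]=10  'baababbbbbbbbbbaaaaabbabbbbb'
  #19 SA[19]=7  'babbaababbbbbbbbbbaaaaabbabbbbb'
  #20 SA[20]=31  'babbbbb'
  #21 SA[21]=13  'babbbbbbbbbbaaaaabbabbbbb'
  #22 SA[22]=36  'bb'
  #23 SA[23]=23  'bbaaaaabbabbbbb'
  #24 SA[24]=9  'bbaababbbbbbbbbbaaaaabbabbbbb'
  #25 SA[25]=6  'bbabbaababbbbbbbbbbaaaaabbabbbbb'
  #26 SA[26]=30  'bbabbbbb'
  #27 SA[27]=35  'bbb'
  #28 SA[28]=22  'bbbaaaaabbabbbbb'
  #29 SA[29]=34  'bbbb'
  #30 SA[30]=21  'bbbbaaaaabbabbbbb'
  #31 SA[31]=33  'bbbbb'
  #32 SA[32]=20  'bbbbbaaaaabbabbbbb'
  #33 SA[33]=19  'bbbbbbaaaaabbabbbbb'
  #34 SA[34]=18  'bbbbbbbaaaaabbabbbbb'
  #35 SA[35]=17  'bbbbbbbbaaaaabbabbbbb'
  #36 SA[36]=16  'bbbbbbbbbaaaaabbabbbbb'
  #37 SA[37]=15  'bbbbbbbbbbaaaaabbabbbbb'

[0, 1, 25, 2, 26, 3, 27, 11, 4, 28, 12, 8, 5, 29, 32, 14, 37, 24, 10, 7, 31, 13, 36, 23, 9, 6, 30, 35, 22, 34, 21, 33, 20, 19, 18, 17, 16, 15]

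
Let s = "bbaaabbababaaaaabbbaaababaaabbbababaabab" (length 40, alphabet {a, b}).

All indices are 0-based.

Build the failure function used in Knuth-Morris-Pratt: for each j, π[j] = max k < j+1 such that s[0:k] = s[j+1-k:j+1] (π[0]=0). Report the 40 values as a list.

[0, 1, 0, 0, 0, 1, 2, 3, 1, 0, 1, 0, 0, 0, 0, 0, 1, 2, 2, 3, 4, 5, 6, 0, 1, 0, 0, 0, 1, 2, 2, 3, 1, 0, 1, 0, 0, 1, 0, 1]

π[0] = 0
j=1 s[j]='b': π[1]=1 (border 'b')
j=2 s[j]='a': k: 1→0; π[2]=0 (border '')
j=3 s[j]='a': π[3]=0 (border '')
j=4 s[j]='a': π[4]=0 (border '')
j=5 s[j]='b': π[5]=1 (border 'b')
j=6 s[j]='b': π[6]=2 (border 'bb')
j=7 s[j]='a': π[7]=3 (border 'bba')
j=8 s[j]='b': k: 3→0; π[8]=1 (border 'b')
j=9 s[j]='a': k: 1→0; π[9]=0 (border '')
j=10 s[j]='b': π[10]=1 (border 'b')
j=11 s[j]='a': k: 1→0; π[11]=0 (border '')
j=12 s[j]='a': π[12]=0 (border '')
j=13 s[j]='a': π[13]=0 (border '')
j=14 s[j]='a': π[14]=0 (border '')
j=15 s[j]='a': π[15]=0 (border '')
j=16 s[j]='b': π[16]=1 (border 'b')
j=17 s[j]='b': π[17]=2 (border 'bb')
j=18 s[j]='b': k: 2→1; π[18]=2 (border 'bb')
j=19 s[j]='a': π[19]=3 (border 'bba')
j=20 s[j]='a': π[20]=4 (border 'bbaa')
j=21 s[j]='a': π[21]=5 (border 'bbaaa')
j=22 s[j]='b': π[22]=6 (border 'bbaaab')
j=23 s[j]='a': k: 6→1→0; π[23]=0 (border '')
j=24 s[j]='b': π[24]=1 (border 'b')
j=25 s[j]='a': k: 1→0; π[25]=0 (border '')
j=26 s[j]='a': π[26]=0 (border '')
j=27 s[j]='a': π[27]=0 (border '')
j=28 s[j]='b': π[28]=1 (border 'b')
j=29 s[j]='b': π[29]=2 (border 'bb')
j=30 s[j]='b': k: 2→1; π[30]=2 (border 'bb')
j=31 s[j]='a': π[31]=3 (border 'bba')
j=32 s[j]='b': k: 3→0; π[32]=1 (border 'b')
j=33 s[j]='a': k: 1→0; π[33]=0 (border '')
j=34 s[j]='b': π[34]=1 (border 'b')
j=35 s[j]='a': k: 1→0; π[35]=0 (border '')
j=36 s[j]='a': π[36]=0 (border '')
j=37 s[j]='b': π[37]=1 (border 'b')
j=38 s[j]='a': k: 1→0; π[38]=0 (border '')
j=39 s[j]='b': π[39]=1 (border 'b')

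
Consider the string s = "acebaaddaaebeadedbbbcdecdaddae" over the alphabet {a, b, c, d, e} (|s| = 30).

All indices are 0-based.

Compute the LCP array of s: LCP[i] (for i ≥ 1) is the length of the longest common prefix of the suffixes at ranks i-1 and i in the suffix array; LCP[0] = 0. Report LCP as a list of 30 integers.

[0, 2, 1, 1, 4, 2, 1, 2, 0, 1, 2, 1, 1, 0, 2, 1, 0, 2, 2, 1, 1, 3, 1, 2, 0, 1, 1, 2, 1, 1]

rank→(start, suffix):
  0 → (4, 'aaddaaebeadedbbbcdecdaddae')
  1 → (8, 'aaebeadedbbbcdecdaddae')
  2 → (0, 'acebaaddaaebeadedbbbcdecdaddae')
  3 → (5, 'addaaebeadedbbbcdecdaddae')
  4 → (25, 'addae')
  5 → (13, 'adedbbbcdecdaddae')
  6 → (28, 'ae')
  7 → (9, 'aebeadedbbbcdecdaddae')
  8 → (3, 'baaddaaebeadedbbbcdecdaddae')
  9 → (17, 'bbbcdecdaddae')
  10 → (18, 'bbcdecdaddae')
  11 → (19, 'bcdecdaddae')
  12 → (11, 'beadedbbbcdecdaddae')
  13 → (23, 'cdaddae')
  14 → (20, 'cdecdaddae')
  15 → (1, 'cebaaddaaebeadedbbbcdecdaddae')
  16 → (7, 'daaebeadedbbbcdecdaddae')
  17 → (24, 'daddae')
  18 → (27, 'dae')
  19 → (16, 'dbbbcdecdaddae')
  20 → (6, 'ddaaebeadedbbbcdecdaddae')
  21 → (26, 'ddae')
  22 → (21, 'decdaddae')
  23 → (14, 'dedbbbcdecdaddae')
  24 → (29, 'e')
  25 → (12, 'eadedbbbcdecdaddae')
  26 → (2, 'ebaaddaaebeadedbbbcdecdaddae')
  27 → (10, 'ebeadedbbbcdecdaddae')
  28 → (22, 'ecdaddae')
  29 → (15, 'edbbbcdecdaddae')

SA = [4, 8, 0, 5, 25, 13, 28, 9, 3, 17, 18, 19, 11, 23, 20, 1, 7, 24, 27, 16, 6, 26, 21, 14, 29, 12, 2, 10, 22, 15]
rank  pair      lcp
   1  s[4:],s[8:]  2  'aa'
   2  s[8:],s[0:]  1  'a'
   3  s[0:],s[5:]  1  'a'
   4  s[5:],s[25:]  4  'adda'
   5  s[25:],s[13:]  2  'ad'
   6  s[13:],s[28:]  1  'a'
   7  s[28:],s[9:]  2  'ae'
   8  s[9:],s[3:]  0  ''
   9  s[3:],s[17:]  1  'b'
  10  s[17:],s[18:]  2  'bb'
  11  s[18:],s[19:]  1  'b'
  12  s[19:],s[11:]  1  'b'
  13  s[11:],s[23:]  0  ''
  14  s[23:],s[20:]  2  'cd'
  15  s[20:],s[1:]  1  'c'
  16  s[1:],s[7:]  0  ''
  17  s[7:],s[24:]  2  'da'
  18  s[24:],s[27:]  2  'da'
  19  s[27:],s[16:]  1  'd'
  20  s[16:],s[6:]  1  'd'
  21  s[6:],s[26:]  3  'dda'
  22  s[26:],s[21:]  1  'd'
  23  s[21:],s[14:]  2  'de'
  24  s[14:],s[29:]  0  ''
  25  s[29:],s[12:]  1  'e'
  26  s[12:],s[2:]  1  'e'
  27  s[2:],s[10:]  2  'eb'
  28  s[10:],s[22:]  1  'e'
  29  s[22:],s[15:]  1  'e'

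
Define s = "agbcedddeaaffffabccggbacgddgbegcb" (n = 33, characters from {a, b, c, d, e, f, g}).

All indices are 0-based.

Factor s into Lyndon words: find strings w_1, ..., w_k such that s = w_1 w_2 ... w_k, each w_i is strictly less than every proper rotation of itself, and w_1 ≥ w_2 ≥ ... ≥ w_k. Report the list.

["agbceddde", "aaffffabccggbacgddgbegcb"]

emit factor 1: 'agbceddde' (i=0, period=9)
emit factor 2: 'aaffffabccggbacgddgbegcb' (i=9, period=24)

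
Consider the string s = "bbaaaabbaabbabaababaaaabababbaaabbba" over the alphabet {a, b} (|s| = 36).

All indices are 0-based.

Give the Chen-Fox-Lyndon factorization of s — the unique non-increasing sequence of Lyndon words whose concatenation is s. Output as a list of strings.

emit factor 1: 'b' (i=0, period=1)
emit factor 2: 'b' (i=1, period=1)
emit factor 3: 'aaaabbaabbabaabab' (i=2, period=17)
emit factor 4: 'aaaabababbaaabbb' (i=19, period=16)
emit factor 5: 'a' (i=35, period=1)

["b", "b", "aaaabbaabbabaabab", "aaaabababbaaabbb", "a"]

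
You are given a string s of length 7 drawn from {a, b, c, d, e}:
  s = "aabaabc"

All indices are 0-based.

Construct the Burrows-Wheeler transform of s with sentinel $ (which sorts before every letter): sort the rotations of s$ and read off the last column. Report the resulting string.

c$baaaab

rank  rotation  last
    0  $aabaabc  c
    1  aabaabc$  $
    2  aabc$aab  b
    3  abaabc$a  a
    4  abc$aaba  a
    5  baabc$aa  a
    6  bc$aabaa  a
    7  c$aabaab  b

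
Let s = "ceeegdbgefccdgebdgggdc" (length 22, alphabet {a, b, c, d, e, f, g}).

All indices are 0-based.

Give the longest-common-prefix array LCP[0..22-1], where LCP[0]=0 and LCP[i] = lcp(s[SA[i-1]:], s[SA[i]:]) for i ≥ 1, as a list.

[0, 1, 0, 1, 1, 1, 0, 1, 1, 2, 0, 1, 2, 1, 1, 0, 0, 2, 1, 2, 1, 2]

rank | idx | suffix
   0 |  15 | bdgggdc
   1 |   6 | bgefccdgebdgggdc
   2 |  21 | c
   3 |  10 | ccdgebdgggdc
   4 |  11 | cdgebdgggdc
   5 |   0 | ceeegdbgefccdgebdgggdc
   6 |   5 | dbgefccdgebdgggdc
   7 |  20 | dc
   8 |  12 | dgebdgggdc
   9 |  16 | dgggdc
  10 |  14 | ebdgggdc
  11 |   1 | eeegdbgefccdgebdgggdc
  12 |   2 | eegdbgefccdgebdgggdc
  13 |   8 | efccdgebdgggdc
  14 |   3 | egdbgefccdgebdgggdc
  15 |   9 | fccdgebdgggdc
  16 |   4 | gdbgefccdgebdgggdc
  17 |  19 | gdc
  18 |  13 | gebdgggdc
  19 |   7 | gefccdgebdgggdc
  20 |  18 | ggdc
  21 |  17 | gggdc

SA = [15, 6, 21, 10, 11, 0, 5, 20, 12, 16, 14, 1, 2, 8, 3, 9, 4, 19, 13, 7, 18, 17]
rank  pair      lcp
   1  s[15:],s[6:]  1  'b'
   2  s[6:],s[21:]  0  ''
   3  s[21:],s[10:]  1  'c'
   4  s[10:],s[11:]  1  'c'
   5  s[11:],s[0:]  1  'c'
   6  s[0:],s[5:]  0  ''
   7  s[5:],s[20:]  1  'd'
   8  s[20:],s[12:]  1  'd'
   9  s[12:],s[16:]  2  'dg'
  10  s[16:],s[14:]  0  ''
  11  s[14:],s[1:]  1  'e'
  12  s[1:],s[2:]  2  'ee'
  13  s[2:],s[8:]  1  'e'
  14  s[8:],s[3:]  1  'e'
  15  s[3:],s[9:]  0  ''
  16  s[9:],s[4:]  0  ''
  17  s[4:],s[19:]  2  'gd'
  18  s[19:],s[13:]  1  'g'
  19  s[13:],s[7:]  2  'ge'
  20  s[7:],s[18:]  1  'g'
  21  s[18:],s[17:]  2  'gg'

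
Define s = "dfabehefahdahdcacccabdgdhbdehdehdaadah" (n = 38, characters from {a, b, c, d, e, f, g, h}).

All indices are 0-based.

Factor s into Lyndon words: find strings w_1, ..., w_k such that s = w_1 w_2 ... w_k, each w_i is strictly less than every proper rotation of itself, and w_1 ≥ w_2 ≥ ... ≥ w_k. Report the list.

emit factor 1: 'df' (i=0, period=2)
emit factor 2: 'abehefahdahdcaccc' (i=2, period=17)
emit factor 3: 'abdgdhbdehdehd' (i=19, period=14)
emit factor 4: 'aadah' (i=33, period=5)

["df", "abehefahdahdcaccc", "abdgdhbdehdehd", "aadah"]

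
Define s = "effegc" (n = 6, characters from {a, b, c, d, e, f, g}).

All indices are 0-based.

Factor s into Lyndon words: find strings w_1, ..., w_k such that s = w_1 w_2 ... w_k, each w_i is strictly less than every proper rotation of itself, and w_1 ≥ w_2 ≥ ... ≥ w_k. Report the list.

emit factor 1: 'effeg' (i=0, period=5)
emit factor 2: 'c' (i=5, period=1)

["effeg", "c"]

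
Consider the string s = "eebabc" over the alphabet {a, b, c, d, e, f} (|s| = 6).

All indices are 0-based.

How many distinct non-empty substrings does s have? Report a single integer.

sorted suffixes:
  #0 SA[0]=3  'abc'
  #1 SA[1]=2  'babc'
  #2 SA[2]=4  'bc'
  #3 SA[3]=5  'c'
  #4 SA[4]=1  'ebabc'
  #5 SA[5]=0  'eebabc'

SA = [3, 2, 4, 5, 1, 0]
rank  pair      lcp
   1  s[3:],s[2:]  0  ''
   2  s[2:],s[4:]  1  'b'
   3  s[4:],s[5:]  0  ''
   4  s[5:],s[1:]  0  ''
   5  s[1:],s[0:]  1  'e'

n(n+1)/2 = 6·7/2 = 21
Σ LCP = 0 + 0 + 1 + 0 + 0 + 1 = 2
distinct = 21 − 2 = 19

19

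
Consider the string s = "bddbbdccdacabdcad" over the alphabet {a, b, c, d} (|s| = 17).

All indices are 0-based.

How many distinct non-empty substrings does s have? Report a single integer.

135

rank→(start, suffix):
  0 → (11, 'abdcad')
  1 → (9, 'acabdcad')
  2 → (15, 'ad')
  3 → (3, 'bbdccdacabdcad')
  4 → (12, 'bdcad')
  5 → (4, 'bdccdacabdcad')
  6 → (0, 'bddbbdccdacabdcad')
  7 → (10, 'cabdcad')
  8 → (14, 'cad')
  9 → (6, 'ccdacabdcad')
  10 → (7, 'cdacabdcad')
  11 → (16, 'd')
  12 → (8, 'dacabdcad')
  13 → (2, 'dbbdccdacabdcad')
  14 → (13, 'dcad')
  15 → (5, 'dccdacabdcad')
  16 → (1, 'ddbbdccdacabdcad')

SA = [11, 9, 15, 3, 12, 4, 0, 10, 14, 6, 7, 16, 8, 2, 13, 5, 1]
rank  pair      lcp
   1  s[11:],s[9:]  1  'a'
   2  s[9:],s[15:]  1  'a'
   3  s[15:],s[3:]  0  ''
   4  s[3:],s[12:]  1  'b'
   5  s[12:],s[4:]  3  'bdc'
   6  s[4:],s[0:]  2  'bd'
   7  s[0:],s[10:]  0  ''
   8  s[10:],s[14:]  2  'ca'
   9  s[14:],s[6:]  1  'c'
  10  s[6:],s[7:]  1  'c'
  11  s[7:],s[16:]  0  ''
  12  s[16:],s[8:]  1  'd'
  13  s[8:],s[2:]  1  'd'
  14  s[2:],s[13:]  1  'd'
  15  s[13:],s[5:]  2  'dc'
  16  s[5:],s[1:]  1  'd'

n(n+1)/2 = 17·18/2 = 153
Σ LCP = 0 + 1 + 1 + 0 + 1 + 3 + 2 + 0 + 2 + 1 + 1 + 0 + 1 + 1 + 1 + 2 + 1 = 18
distinct = 153 − 18 = 135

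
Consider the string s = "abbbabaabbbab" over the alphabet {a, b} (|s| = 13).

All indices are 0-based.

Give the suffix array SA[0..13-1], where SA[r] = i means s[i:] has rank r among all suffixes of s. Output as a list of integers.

[6, 11, 4, 7, 0, 12, 5, 10, 3, 9, 2, 8, 1]

rank | idx | suffix
   0 |   6 | aabbbab
   1 |  11 | ab
   2 |   4 | abaabbbab
   3 |   7 | abbbab
   4 |   0 | abbbabaabbbab
   5 |  12 | b
   6 |   5 | baabbbab
   7 |  10 | bab
   8 |   3 | babaabbbab
   9 |   9 | bbab
  10 |   2 | bbabaabbbab
  11 |   8 | bbbab
  12 |   1 | bbbabaabbbab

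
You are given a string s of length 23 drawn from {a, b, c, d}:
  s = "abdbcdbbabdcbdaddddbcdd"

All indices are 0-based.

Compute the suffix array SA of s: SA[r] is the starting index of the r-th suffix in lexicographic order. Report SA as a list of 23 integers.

[0, 8, 14, 7, 6, 3, 19, 12, 1, 9, 11, 4, 20, 22, 13, 5, 2, 18, 10, 21, 17, 16, 15]

rank | idx | suffix
   0 |   0 | abdbcdbbabdcbdaddddbcdd
   1 |   8 | abdcbdaddddbcdd
   2 |  14 | addddbcdd
   3 |   7 | babdcbdaddddbcdd
   4 |   6 | bbabdcbdaddddbcdd
   5 |   3 | bcdbbabdcbdaddddbcdd
   6 |  19 | bcdd
   7 |  12 | bdaddddbcdd
   8 |   1 | bdbcdbbabdcbdaddddbcdd
   9 |   9 | bdcbdaddddbcdd
  10 |  11 | cbdaddddbcdd
  11 |   4 | cdbbabdcbdaddddbcdd
  12 |  20 | cdd
  13 |  22 | d
  14 |  13 | daddddbcdd
  15 |   5 | dbbabdcbdaddddbcdd
  16 |   2 | dbcdbbabdcbdaddddbcdd
  17 |  18 | dbcdd
  18 |  10 | dcbdaddddbcdd
  19 |  21 | dd
  20 |  17 | ddbcdd
  21 |  16 | dddbcdd
  22 |  15 | ddddbcdd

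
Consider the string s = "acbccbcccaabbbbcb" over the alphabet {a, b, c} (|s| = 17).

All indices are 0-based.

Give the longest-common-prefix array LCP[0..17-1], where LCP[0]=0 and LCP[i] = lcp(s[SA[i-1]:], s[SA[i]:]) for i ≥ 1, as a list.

sorted suffixes:
  #0 SA[0]=9  'aabbbbcb'
  #1 SA[1]=10  'abbbbcb'
  #2 SA[2]=0  'acbccbcccaabbbbcb'
  #3 SA[3]=16  'b'
  #4 SA[4]=11  'bbbbcb'
  #5 SA[5]=12  'bbbcb'
  #6 SA[6]=13  'bbcb'
  #7 SA[7]=14  'bcb'
  #8 SA[8]=2  'bccbcccaabbbbcb'
  #9 SA[9]=5  'bcccaabbbbcb'
  #10 SA[10]=8  'caabbbbcb'
  #11 SA[11]=15  'cb'
  #12 SA[12]=1  'cbccbcccaabbbbcb'
  #13 SA[13]=4  'cbcccaabbbbcb'
  #14 SA[14]=7  'ccaabbbbcb'
  #15 SA[15]=3  'ccbcccaabbbbcb'
  #16 SA[16]=6  'cccaabbbbcb'

SA = [9, 10, 0, 16, 11, 12, 13, 14, 2, 5, 8, 15, 1, 4, 7, 3, 6]
rank  pair      lcp
   1  s[9:],s[10:]  1  'a'
   2  s[10:],s[0:]  1  'a'
   3  s[0:],s[16:]  0  ''
   4  s[16:],s[11:]  1  'b'
   5  s[11:],s[12:]  3  'bbb'
   6  s[12:],s[13:]  2  'bb'
   7  s[13:],s[14:]  1  'b'
   8  s[14:],s[2:]  2  'bc'
   9  s[2:],s[5:]  3  'bcc'
  10  s[5:],s[8:]  0  ''
  11  s[8:],s[15:]  1  'c'
  12  s[15:],s[1:]  2  'cb'
  13  s[1:],s[4:]  4  'cbcc'
  14  s[4:],s[7:]  1  'c'
  15  s[7:],s[3:]  2  'cc'
  16  s[3:],s[6:]  2  'cc'

[0, 1, 1, 0, 1, 3, 2, 1, 2, 3, 0, 1, 2, 4, 1, 2, 2]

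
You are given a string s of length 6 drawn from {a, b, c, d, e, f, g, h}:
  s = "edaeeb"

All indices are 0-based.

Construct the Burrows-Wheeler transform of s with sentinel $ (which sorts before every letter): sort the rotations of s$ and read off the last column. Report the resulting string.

bdeee$a

rank  rotation last
    0  $edaeeb  b
    1  aeeb$ed  d
    2  b$edaee  e
    3  daeeb$e  e
    4  eb$edae  e
    5  edaeeb$  $
    6  eeb$eda  a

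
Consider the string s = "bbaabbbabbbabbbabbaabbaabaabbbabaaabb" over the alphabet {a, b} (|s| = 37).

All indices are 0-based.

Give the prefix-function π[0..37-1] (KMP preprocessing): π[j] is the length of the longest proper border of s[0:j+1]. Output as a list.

π[0] = 0
j=1 s[j]='b': π[1]=1 (border 'b')
j=2 s[j]='a': k: 1→0; π[2]=0 (border '')
j=3 s[j]='a': π[3]=0 (border '')
j=4 s[j]='b': π[4]=1 (border 'b')
j=5 s[j]='b': π[5]=2 (border 'bb')
j=6 s[j]='b': k: 2→1; π[6]=2 (border 'bb')
j=7 s[j]='a': π[7]=3 (border 'bba')
j=8 s[j]='b': k: 3→0; π[8]=1 (border 'b')
j=9 s[j]='b': π[9]=2 (border 'bb')
j=10 s[j]='b': k: 2→1; π[10]=2 (border 'bb')
j=11 s[j]='a': π[11]=3 (border 'bba')
j=12 s[j]='b': k: 3→0; π[12]=1 (border 'b')
j=13 s[j]='b': π[13]=2 (border 'bb')
j=14 s[j]='b': k: 2→1; π[14]=2 (border 'bb')
j=15 s[j]='a': π[15]=3 (border 'bba')
j=16 s[j]='b': k: 3→0; π[16]=1 (border 'b')
j=17 s[j]='b': π[17]=2 (border 'bb')
j=18 s[j]='a': π[18]=3 (border 'bba')
j=19 s[j]='a': π[19]=4 (border 'bbaa')
j=20 s[j]='b': π[20]=5 (border 'bbaab')
j=21 s[j]='b': π[21]=6 (border 'bbaabb')
j=22 s[j]='a': k: 6→2; π[22]=3 (border 'bba')
j=23 s[j]='a': π[23]=4 (border 'bbaa')
j=24 s[j]='b': π[24]=5 (border 'bbaab')
j=25 s[j]='a': k: 5→1→0; π[25]=0 (border '')
j=26 s[j]='a': π[26]=0 (border '')
j=27 s[j]='b': π[27]=1 (border 'b')
j=28 s[j]='b': π[28]=2 (border 'bb')
j=29 s[j]='b': k: 2→1; π[29]=2 (border 'bb')
j=30 s[j]='a': π[30]=3 (border 'bba')
j=31 s[j]='b': k: 3→0; π[31]=1 (border 'b')
j=32 s[j]='a': k: 1→0; π[32]=0 (border '')
j=33 s[j]='a': π[33]=0 (border '')
j=34 s[j]='a': π[34]=0 (border '')
j=35 s[j]='b': π[35]=1 (border 'b')
j=36 s[j]='b': π[36]=2 (border 'bb')

[0, 1, 0, 0, 1, 2, 2, 3, 1, 2, 2, 3, 1, 2, 2, 3, 1, 2, 3, 4, 5, 6, 3, 4, 5, 0, 0, 1, 2, 2, 3, 1, 0, 0, 0, 1, 2]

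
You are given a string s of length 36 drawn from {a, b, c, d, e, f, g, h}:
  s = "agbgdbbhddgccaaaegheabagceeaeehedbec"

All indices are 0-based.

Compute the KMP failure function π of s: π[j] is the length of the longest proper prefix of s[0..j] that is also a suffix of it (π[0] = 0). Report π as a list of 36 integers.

π[0] = 0
j=1 s[j]='g': π[1]=0 (border '')
j=2 s[j]='b': π[2]=0 (border '')
j=3 s[j]='g': π[3]=0 (border '')
j=4 s[j]='d': π[4]=0 (border '')
j=5 s[j]='b': π[5]=0 (border '')
j=6 s[j]='b': π[6]=0 (border '')
j=7 s[j]='h': π[7]=0 (border '')
j=8 s[j]='d': π[8]=0 (border '')
j=9 s[j]='d': π[9]=0 (border '')
j=10 s[j]='g': π[10]=0 (border '')
j=11 s[j]='c': π[11]=0 (border '')
j=12 s[j]='c': π[12]=0 (border '')
j=13 s[j]='a': π[13]=1 (border 'a')
j=14 s[j]='a': k: 1→0; π[14]=1 (border 'a')
j=15 s[j]='a': k: 1→0; π[15]=1 (border 'a')
j=16 s[j]='e': k: 1→0; π[16]=0 (border '')
j=17 s[j]='g': π[17]=0 (border '')
j=18 s[j]='h': π[18]=0 (border '')
j=19 s[j]='e': π[19]=0 (border '')
j=20 s[j]='a': π[20]=1 (border 'a')
j=21 s[j]='b': k: 1→0; π[21]=0 (border '')
j=22 s[j]='a': π[22]=1 (border 'a')
j=23 s[j]='g': π[23]=2 (border 'ag')
j=24 s[j]='c': k: 2→0; π[24]=0 (border '')
j=25 s[j]='e': π[25]=0 (border '')
j=26 s[j]='e': π[26]=0 (border '')
j=27 s[j]='a': π[27]=1 (border 'a')
j=28 s[j]='e': k: 1→0; π[28]=0 (border '')
j=29 s[j]='e': π[29]=0 (border '')
j=30 s[j]='h': π[30]=0 (border '')
j=31 s[j]='e': π[31]=0 (border '')
j=32 s[j]='d': π[32]=0 (border '')
j=33 s[j]='b': π[33]=0 (border '')
j=34 s[j]='e': π[34]=0 (border '')
j=35 s[j]='c': π[35]=0 (border '')

[0, 0, 0, 0, 0, 0, 0, 0, 0, 0, 0, 0, 0, 1, 1, 1, 0, 0, 0, 0, 1, 0, 1, 2, 0, 0, 0, 1, 0, 0, 0, 0, 0, 0, 0, 0]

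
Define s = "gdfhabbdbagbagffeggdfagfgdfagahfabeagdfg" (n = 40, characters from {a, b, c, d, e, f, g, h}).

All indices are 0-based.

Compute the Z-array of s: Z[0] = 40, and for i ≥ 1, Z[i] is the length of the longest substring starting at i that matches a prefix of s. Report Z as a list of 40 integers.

Z[0]=40
i=1: fresh scan; Z[1]=0
i=2: fresh scan; Z[2]=0
i=3: fresh scan; Z[3]=0
i=4: fresh scan; Z[4]=0
i=5: fresh scan; Z[5]=0
i=6: fresh scan; Z[6]=0
i=7: fresh scan; Z[7]=0
i=8: fresh scan; Z[8]=0
i=9: fresh scan; Z[9]=0
i=10: fresh scan; Z[10]=1 grow→box=[10,11)
i=11: fresh scan; Z[11]=0
i=12: fresh scan; Z[12]=0
i=13: fresh scan; Z[13]=1 grow→box=[13,14)
i=14: fresh scan; Z[14]=0
i=15: fresh scan; Z[15]=0
i=16: fresh scan; Z[16]=0
i=17: fresh scan; Z[17]=1 grow→box=[17,18)
i=18: fresh scan; Z[18]=3 grow→box=[18,21)
i=19: min(r-i=2, Z[1]=0)=0; Z[19]=0
i=20: min(r-i=1, Z[2]=0)=0; Z[20]=0
i=21: fresh scan; Z[21]=0
i=22: fresh scan; Z[22]=1 grow→box=[22,23)
i=23: fresh scan; Z[23]=0
i=24: fresh scan; Z[24]=3 grow→box=[24,27)
i=25: min(r-i=2, Z[1]=0)=0; Z[25]=0
i=26: min(r-i=1, Z[2]=0)=0; Z[26]=0
i=27: fresh scan; Z[27]=0
i=28: fresh scan; Z[28]=1 grow→box=[28,29)
i=29: fresh scan; Z[29]=0
i=30: fresh scan; Z[30]=0
i=31: fresh scan; Z[31]=0
i=32: fresh scan; Z[32]=0
i=33: fresh scan; Z[33]=0
i=34: fresh scan; Z[34]=0
i=35: fresh scan; Z[35]=0
i=36: fresh scan; Z[36]=3 grow→box=[36,39)
i=37: min(r-i=2, Z[1]=0)=0; Z[37]=0
i=38: min(r-i=1, Z[2]=0)=0; Z[38]=0
i=39: fresh scan; Z[39]=1 grow→box=[39,40)

[40, 0, 0, 0, 0, 0, 0, 0, 0, 0, 1, 0, 0, 1, 0, 0, 0, 1, 3, 0, 0, 0, 1, 0, 3, 0, 0, 0, 1, 0, 0, 0, 0, 0, 0, 0, 3, 0, 0, 1]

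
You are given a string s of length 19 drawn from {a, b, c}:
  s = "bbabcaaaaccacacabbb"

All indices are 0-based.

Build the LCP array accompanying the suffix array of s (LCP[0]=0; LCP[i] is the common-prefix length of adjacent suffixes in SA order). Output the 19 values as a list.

rank→(start, suffix):
  0 → (5, 'aaaaccacacabbb')
  1 → (6, 'aaaccacacabbb')
  2 → (7, 'aaccacacabbb')
  3 → (15, 'abbb')
  4 → (2, 'abcaaaaccacacabbb')
  5 → (13, 'acabbb')
  6 → (11, 'acacabbb')
  7 → (8, 'accacacabbb')
  8 → (18, 'b')
  9 → (1, 'babcaaaaccacacabbb')
  10 → (17, 'bb')
  11 → (0, 'bbabcaaaaccacacabbb')
  12 → (16, 'bbb')
  13 → (3, 'bcaaaaccacacabbb')
  14 → (4, 'caaaaccacacabbb')
  15 → (14, 'cabbb')
  16 → (12, 'cacabbb')
  17 → (10, 'cacacabbb')
  18 → (9, 'ccacacabbb')

SA = [5, 6, 7, 15, 2, 13, 11, 8, 18, 1, 17, 0, 16, 3, 4, 14, 12, 10, 9]
[i] adj suffixes → lcp
  [1] 5/6 → 3 ('aaa')
  [2] 6/7 → 2 ('aa')
  [3] 7/15 → 1 ('a')
  [4] 15/2 → 2 ('ab')
  [5] 2/13 → 1 ('a')
  [6] 13/11 → 3 ('aca')
  [7] 11/8 → 2 ('ac')
  [8] 8/18 → 0 ('')
  [9] 18/1 → 1 ('b')
  [10] 1/17 → 1 ('b')
  [11] 17/0 → 2 ('bb')
  [12] 0/16 → 2 ('bb')
  [13] 16/3 → 1 ('b')
  [14] 3/4 → 0 ('')
  [15] 4/14 → 2 ('ca')
  [16] 14/12 → 2 ('ca')
  [17] 12/10 → 4 ('caca')
  [18] 10/9 → 1 ('c')

[0, 3, 2, 1, 2, 1, 3, 2, 0, 1, 1, 2, 2, 1, 0, 2, 2, 4, 1]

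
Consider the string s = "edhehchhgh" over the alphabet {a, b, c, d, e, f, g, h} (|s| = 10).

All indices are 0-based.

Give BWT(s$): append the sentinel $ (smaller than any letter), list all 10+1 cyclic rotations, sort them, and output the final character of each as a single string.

hhe$hhgedhc

rank  rotation     last
    0  $edhehchhgh  h
    1  chhgh$edheh  h
    2  dhehchhgh$e  e
    3  edhehchhgh$  $
    4  ehchhgh$edh  h
    5  gh$edhehchh  h
    6  h$edhehchhg  g
    7  hchhgh$edhe  e
    8  hehchhgh$ed  d
    9  hgh$edhehch  h
   10  hhgh$edhehc  c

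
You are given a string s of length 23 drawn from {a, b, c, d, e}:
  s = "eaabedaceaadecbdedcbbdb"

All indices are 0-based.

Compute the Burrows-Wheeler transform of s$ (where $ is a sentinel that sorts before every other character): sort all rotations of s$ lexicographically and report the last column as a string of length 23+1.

rank  rotation                  last
    0  $eaabedaceaadecbdedcbbdb  b
    1  aabedaceaadecbdedcbbdb$e  e
    2  aadecbdedcbbdb$eaabedace  e
    3  abedaceaadecbdedcbbdb$ea  a
    4  aceaadecbdedcbbdb$eaabed  d
    5  adecbdedcbbdb$eaabedacea  a
    6  b$eaabedaceaadecbdedcbbd  d
    7  bbdb$eaabedaceaadecbdedc  c
    8  bdb$eaabedaceaadecbdedcb  b
    9  bdedcbbdb$eaabedaceaadec  c
   10  bedaceaadecbdedcbbdb$eaa  a
   11  cbbdb$eaabedaceaadecbded  d
   12  cbdedcbbdb$eaabedaceaade  e
   13  ceaadecbdedcbbdb$eaabeda  a
   14  daceaadecbdedcbbdb$eaabe  e
   15  db$eaabedaceaadecbdedcbb  b
   16  dcbbdb$eaabedaceaadecbde  e
   17  decbdedcbbdb$eaabedaceaa  a
   18  dedcbbdb$eaabedaceaadecb  b
   19  eaabedaceaadecbdedcbbdb$  $
   20  eaadecbdedcbbdb$eaabedac  c
   21  ecbdedcbbdb$eaabedaceaad  d
   22  edaceaadecbdedcbbdb$eaab  b
   23  edcbbdb$eaabedaceaadecbd  d

beeadadcbcadeaebeab$cdbd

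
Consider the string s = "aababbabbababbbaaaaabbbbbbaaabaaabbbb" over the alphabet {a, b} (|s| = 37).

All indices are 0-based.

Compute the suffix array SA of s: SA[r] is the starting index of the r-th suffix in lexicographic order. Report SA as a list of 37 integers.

sorted suffixes:
  #0 SA[0]=15  'aaaaabbbbbbaaabaaabbbb'
  #1 SA[1]=16  'aaaabbbbbbaaabaaabbbb'
  #2 SA[2]=26  'aaabaaabbbb'
  #3 SA[3]=30  'aaabbbb'
  #4 SA[4]=17  'aaabbbbbbaaabaaabbbb'
  #5 SA[5]=27  'aabaaabbbb'
  #6 SA[6]=0  'aababbabbababbbaaaaabbbbbbaaabaaabbbb'
  #7 SA[7]=31  'aabbbb'
  #8 SA[8]=18  'aabbbbbbaaabaaabbbb'
  #9 SA[9]=28  'abaaabbbb'
  #10 SA[10]=1  'ababbabbababbbaaaaabbbbbbaaabaaabbbb'
  #11 SA[11]=9  'ababbbaaaaabbbbbbaaabaaabbbb'
  #12 SA[12]=6  'abbababbbaaaaabbbbbbaaabaaabbbb'
  #13 SA[13]=3  'abbabbababbbaaaaabbbbbbaaabaaabbbb'
  #14 SA[14]=11  'abbbaaaaabbbbbbaaabaaabbbb'
  #15 SA[15]=32  'abbbb'
  #16 SA[16]=19  'abbbbbbaaabaaabbbb'
  #17 SA[17]=36  'b'
  #18 SA[18]=14  'baaaaabbbbbbaaabaaabbbb'
  #19 SA[19]=25  'baaabaaabbbb'
  #20 SA[20]=29  'baaabbbb'
  #21 SA[21]=8  'bababbbaaaaabbbbbbaaabaaabbbb'
  #22 SA[22]=5  'babbababbbaaaaabbbbbbaaabaaabbbb'
  #23 SA[23]=2  'babbabbababbbaaaaabbbbbbaaabaaabbbb'
  #24 SA[24]=10  'babbbaaaaabbbbbbaaabaaabbbb'
  #25 SA[25]=35  'bb'
  #26 SA[26]=13  'bbaaaaabbbbbbaaabaaabbbb'
  #27 SA[27]=24  'bbaaabaaabbbb'
  #28 SA[28]=7  'bbababbbaaaaabbbbbbaaabaaabbbb'
  #29 SA[29]=4  'bbabbababbbaaaaabbbbbbaaabaaabbbb'
  #30 SA[30]=34  'bbb'
  #31 SA[31]=12  'bbbaaaaabbbbbbaaabaaabbbb'
  #32 SA[32]=23  'bbbaaabaaabbbb'
  #33 SA[33]=33  'bbbb'
  #34 SA[34]=22  'bbbbaaabaaabbbb'
  #35 SA[35]=21  'bbbbbaaabaaabbbb'
  #36 SA[36]=20  'bbbbbbaaabaaabbbb'

[15, 16, 26, 30, 17, 27, 0, 31, 18, 28, 1, 9, 6, 3, 11, 32, 19, 36, 14, 25, 29, 8, 5, 2, 10, 35, 13, 24, 7, 4, 34, 12, 23, 33, 22, 21, 20]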